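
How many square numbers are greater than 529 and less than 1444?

14

The n-th square number is n².
Smallest index with value > 529: n = 24 (giving 576).
Largest index with value < 1444: n = 37 (giving 1369).
Indices 24 through 37: 14 terms.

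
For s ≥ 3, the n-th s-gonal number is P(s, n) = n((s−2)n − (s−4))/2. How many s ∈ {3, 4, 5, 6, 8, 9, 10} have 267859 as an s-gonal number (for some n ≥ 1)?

1

s = 3: P(3, 731) = 267546 and P(3, 732) = 268278; 267859 is not s-gonal.
s = 4: P(4, 517) = 267289 and P(4, 518) = 268324; 267859 is not s-gonal.
s = 5: P(5, 422) = 266915 and P(5, 423) = 268182; 267859 is not s-gonal.
s = 6: P(6, 366) = 267546 and P(6, 367) = 269011; 267859 is not s-gonal.
s = 8: P(8, 299) = 267605 and P(8, 300) = 269400; 267859 is not s-gonal.
s = 9: P(9, 277) = 267859. ✓
s = 10: P(10, 259) = 267547 and P(10, 260) = 269620; 267859 is not s-gonal.
Hits: s ∈ {9} → 1.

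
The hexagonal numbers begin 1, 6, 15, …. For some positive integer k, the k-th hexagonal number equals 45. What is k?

5

Set n(2n−1) = 45, giving 2n² − n − 45 = 0.
So n = (1 + 19) / 4 = 20/4 = 5.
Check: 5·(2·5 − 1) = 45. ✓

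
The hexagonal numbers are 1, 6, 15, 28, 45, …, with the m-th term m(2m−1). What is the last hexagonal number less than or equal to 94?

Solve n(2n−1) ≤ 94 for integer n.
n = 7 gives 91 ≤ 94, while n = 8 gives 120 > 94; so the answer is 91.

91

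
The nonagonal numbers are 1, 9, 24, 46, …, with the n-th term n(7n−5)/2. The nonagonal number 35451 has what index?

101

Set n(7n−5)/2 = 35451, giving 7n² − 5n − 70902 = 0.
The discriminant is 25 + 56·35451 = 1985281, and √1985281 = 1409.
So n = (5 + 1409) / 14 = 1414/14 = 101.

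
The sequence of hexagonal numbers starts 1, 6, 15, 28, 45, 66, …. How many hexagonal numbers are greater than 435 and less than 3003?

23

The n-th hexagonal number is n(2n−1).
Smallest index with value > 435: n = 16 (giving 496).
Largest index with value < 3003: n = 38 (giving 2850).
Indices 16 through 38: 23 terms.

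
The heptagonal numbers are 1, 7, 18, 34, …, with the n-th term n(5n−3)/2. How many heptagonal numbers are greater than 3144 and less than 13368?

38

The n-th heptagonal number is n(5n−3)/2.
Smallest index with value > 3144: n = 36 (giving 3186).
Largest index with value < 13368: n = 73 (giving 13213).
Indices 36 through 73: 38 terms.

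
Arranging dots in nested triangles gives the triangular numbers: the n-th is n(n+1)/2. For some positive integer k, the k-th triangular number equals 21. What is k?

6

Set n(n+1)/2 = 21, giving n² + n − 42 = 0.
The discriminant is 1 + 8·21 = 169, and √169 = 13.
So n = (-1 + 13) / 2 = 12/2 = 6.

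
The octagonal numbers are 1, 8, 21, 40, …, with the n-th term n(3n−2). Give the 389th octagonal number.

The 389th octagonal number is n(3n−2) with n = 389.
389·(3·389 − 2) = 389·1165 = 453185.

453185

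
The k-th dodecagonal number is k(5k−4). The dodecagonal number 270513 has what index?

233

Set n(5n−4) = 270513, giving 5n² − 4n − 270513 = 0.
The discriminant is 16 + 20·270513 = 5410276, and √5410276 = 2326.
So n = (4 + 2326) / 10 = 2330/10 = 233.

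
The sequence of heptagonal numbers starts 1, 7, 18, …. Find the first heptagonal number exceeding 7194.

Solve n(5n−3)/2 > 7194 for integer n.
The largest n with value ≤ 7194 is 53 (since 6943 ≤ 7194 < 7209), so the first above is n = 54, value 7209.

7209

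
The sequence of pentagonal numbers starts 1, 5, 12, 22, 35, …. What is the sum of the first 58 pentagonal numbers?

Σ i(3i−1)/2 = (3Σi² − Σi) / 2 over i = 1..58.
Σi = 1711 and Σi² = 66729.
(3·66729 − 1·1711) / 2 = 198476/2 = 99238.

99238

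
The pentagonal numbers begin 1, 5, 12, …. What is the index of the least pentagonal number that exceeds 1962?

37

Solve n(3n−1)/2 > 1962 for integer n.
The largest n with value ≤ 1962 is 36 (since 1926 ≤ 1962 < 2035), so the first above is n = 37, value 2035.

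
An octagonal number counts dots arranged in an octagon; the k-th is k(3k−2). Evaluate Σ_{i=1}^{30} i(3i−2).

27435

Σ i(3i−2) = 3Σi² − 2Σi over i = 1..30.
Σi = 465 and Σi² = 9455.
3·9455 − 2·465 = 27435.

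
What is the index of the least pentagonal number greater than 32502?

Solve n(3n−1)/2 > 32502 for integer n.
The largest n with value ≤ 32502 is 147 (since 32340 ≤ 32502 < 32782), so the first above is n = 148, value 32782.

148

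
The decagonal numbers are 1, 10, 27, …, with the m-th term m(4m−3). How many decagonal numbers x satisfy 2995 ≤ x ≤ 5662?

11

The n-th decagonal number is n(4n−3).
Smallest index with value ≥ 2995: n = 28 (giving 3052).
Largest index with value ≤ 5662: n = 38 (giving 5662).
Indices 28 through 38: 11 terms.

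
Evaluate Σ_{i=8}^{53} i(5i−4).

Σ i(5i−4) = 5Σi² − 4Σi over i = 8..53.
Σi = 1431 − 28 = 1403 and Σi² = 51039 − 140 = 50899.
5·50899 − 4·1403 = 248883.

248883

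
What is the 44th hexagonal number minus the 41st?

507

44·(2·44 − 1) = 3828 and 41·(2·41 − 1) = 3321.
Difference: 3828 − 3321 = 507.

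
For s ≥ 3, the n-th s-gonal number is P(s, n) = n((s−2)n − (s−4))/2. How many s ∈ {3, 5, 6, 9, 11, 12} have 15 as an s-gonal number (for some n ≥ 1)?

s = 3: P(3, 5) = 15. ✓
s = 5: P(5, 3) = 12 and P(5, 4) = 22; 15 is not s-gonal.
s = 6: P(6, 3) = 15. ✓
s = 9: P(9, 2) = 9 and P(9, 3) = 24; 15 is not s-gonal.
s = 11: P(11, 2) = 11 and P(11, 3) = 30; 15 is not s-gonal.
s = 12: P(12, 2) = 12 and P(12, 3) = 33; 15 is not s-gonal.
Hits: s ∈ {3, 6} → 2.

2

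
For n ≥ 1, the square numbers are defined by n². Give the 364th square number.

132496

364² = 132496.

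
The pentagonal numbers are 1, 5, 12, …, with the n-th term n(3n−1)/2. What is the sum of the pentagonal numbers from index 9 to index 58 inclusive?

98950

Σ i(3i−1)/2 = (3Σi² − Σi) / 2 over i = 9..58.
Σi = 1711 − 36 = 1675 and Σi² = 66729 − 204 = 66525.
(3·66525 − 1·1675) / 2 = 197900/2 = 98950.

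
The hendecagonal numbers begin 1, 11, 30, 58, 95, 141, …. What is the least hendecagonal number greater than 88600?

Solve n(9n−7)/2 > 88600 for integer n.
The largest n with value ≤ 88600 is 140 (since 87710 ≤ 88600 < 88971), so the first above is n = 141, value 88971.

88971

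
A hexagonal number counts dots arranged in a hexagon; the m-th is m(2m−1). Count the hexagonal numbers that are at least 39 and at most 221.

The n-th hexagonal number is n(2n−1).
Smallest index with value ≥ 39: n = 5 (giving 45).
Largest index with value ≤ 221: n = 10 (giving 190).
Indices 5 through 10: 6 terms.

6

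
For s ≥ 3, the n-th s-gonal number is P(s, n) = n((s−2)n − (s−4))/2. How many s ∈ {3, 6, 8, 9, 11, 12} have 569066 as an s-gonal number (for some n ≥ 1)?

1

s = 3: P(3, 1066) = 568711 and P(3, 1067) = 569778; 569066 is not s-gonal.
s = 6: P(6, 533) = 567645 and P(6, 534) = 569778; 569066 is not s-gonal.
s = 8: P(8, 435) = 566805 and P(8, 436) = 569416; 569066 is not s-gonal.
s = 9: P(9, 403) = 567424 and P(9, 404) = 570246; 569066 is not s-gonal.
s = 11: P(11, 356) = 569066. ✓
s = 12: P(12, 337) = 566497 and P(12, 338) = 569868; 569066 is not s-gonal.
Hits: s ∈ {11} → 1.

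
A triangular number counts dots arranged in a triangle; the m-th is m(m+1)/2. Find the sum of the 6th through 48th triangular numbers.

Σ i(i+1)/2 = (Σi² + Σi) / 2 over i = 6..48.
Σi = 1176 − 15 = 1161 and Σi² = 38024 − 55 = 37969.
(1·37969 + 1·1161) / 2 = 39130/2 = 19565.

19565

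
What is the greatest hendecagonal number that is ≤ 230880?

229051

Solve n(9n−7)/2 ≤ 230880 for integer n.
n = 226 gives 229051 ≤ 230880, while n = 227 gives 231086 > 230880; so the answer is 229051.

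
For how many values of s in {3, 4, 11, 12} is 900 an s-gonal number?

1

s = 3: P(3, 41) = 861 and P(3, 42) = 903; 900 is not s-gonal.
s = 4: P(4, 30) = 900. ✓
s = 11: P(11, 14) = 833 and P(11, 15) = 960; 900 is not s-gonal.
s = 12: P(12, 13) = 793 and P(12, 14) = 924; 900 is not s-gonal.
Hits: s ∈ {4} → 1.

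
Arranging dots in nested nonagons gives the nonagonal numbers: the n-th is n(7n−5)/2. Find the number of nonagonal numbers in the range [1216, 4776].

19

The n-th nonagonal number is n(7n−5)/2.
Smallest index with value ≥ 1216: n = 19 (giving 1216).
Largest index with value ≤ 4776: n = 37 (giving 4699).
Indices 19 through 37: 19 terms.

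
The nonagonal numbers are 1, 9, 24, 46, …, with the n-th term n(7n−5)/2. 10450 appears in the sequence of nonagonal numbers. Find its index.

55

Set n(7n−5)/2 = 10450, giving 7n² − 5n − 20900 = 0.
The discriminant is 25 + 56·10450 = 585225, and √585225 = 765.
So n = (5 + 765) / 14 = 770/14 = 55.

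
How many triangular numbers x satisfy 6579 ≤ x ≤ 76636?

The n-th triangular number is n(n+1)/2.
Smallest index with value ≥ 6579: n = 115 (giving 6670).
Largest index with value ≤ 76636: n = 391 (giving 76636).
Indices 115 through 391: 277 terms.

277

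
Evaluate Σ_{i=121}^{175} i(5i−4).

6060340

Σ i(5i−4) = 5Σi² − 4Σi over i = 121..175.
Σi = 15400 − 7260 = 8140 and Σi² = 1801800 − 583220 = 1218580.
5·1218580 − 4·8140 = 6060340.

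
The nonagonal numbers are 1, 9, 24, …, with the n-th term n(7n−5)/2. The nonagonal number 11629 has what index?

Set n(7n−5)/2 = 11629, giving 7n² − 5n − 23258 = 0.
So n = (5 + 807) / 14 = 812/14 = 58.

58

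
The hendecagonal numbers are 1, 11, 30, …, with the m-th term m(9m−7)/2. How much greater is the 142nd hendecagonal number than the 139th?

3783

142·(9·142 − 7)/2 = 90241 and 139·(9·139 − 7)/2 = 86458.
Difference: 90241 − 86458 = 3783.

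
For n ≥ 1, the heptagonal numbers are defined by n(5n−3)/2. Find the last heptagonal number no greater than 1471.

1404

Solve n(5n−3)/2 ≤ 1471 for integer n.
n = 24 gives 1404 ≤ 1471, while n = 25 gives 1525 > 1471; so the answer is 1404.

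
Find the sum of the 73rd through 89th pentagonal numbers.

Σ i(3i−1)/2 = (3Σi² − Σi) / 2 over i = 73..89.
Σi = 4005 − 2628 = 1377 and Σi² = 238965 − 127020 = 111945.
(3·111945 − 1·1377) / 2 = 334458/2 = 167229.

167229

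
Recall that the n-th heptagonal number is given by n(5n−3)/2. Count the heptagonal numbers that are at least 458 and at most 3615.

The n-th heptagonal number is n(5n−3)/2.
Smallest index with value ≥ 458: n = 14 (giving 469).
Largest index with value ≤ 3615: n = 38 (giving 3553).
Indices 14 through 38: 25 terms.

25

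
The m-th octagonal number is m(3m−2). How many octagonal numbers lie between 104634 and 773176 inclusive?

321

The n-th octagonal number is n(3n−2).
Smallest index with value ≥ 104634: n = 188 (giving 105656).
Largest index with value ≤ 773176: n = 508 (giving 773176).
Indices 188 through 508: 321 terms.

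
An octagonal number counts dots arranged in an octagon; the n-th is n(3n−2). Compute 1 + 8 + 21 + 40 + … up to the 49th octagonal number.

Σ i(3i−2) = 3Σi² − 2Σi over i = 1..49.
Σi = 1225 and Σi² = 40425.
3·40425 − 2·1225 = 118825.

118825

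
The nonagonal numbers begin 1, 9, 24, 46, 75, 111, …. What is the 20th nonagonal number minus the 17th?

381

20·(7·20 − 5)/2 = 1350 and 17·(7·17 − 5)/2 = 969.
Difference: 1350 − 969 = 381.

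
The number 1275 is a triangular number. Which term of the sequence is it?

Set n(n+1)/2 = 1275, giving n² + n − 2550 = 0.
So n = (-1 + 101) / 2 = 100/2 = 50.
Check: 50·51/2 = 1275. ✓

50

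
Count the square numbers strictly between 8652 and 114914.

245

The n-th square number is n².
Smallest index with value > 8652: n = 94 (giving 8836).
Largest index with value < 114914: n = 338 (giving 114244).
Indices 94 through 338: 245 terms.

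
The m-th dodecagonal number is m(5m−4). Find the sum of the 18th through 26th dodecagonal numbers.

Σ i(5i−4) = 5Σi² − 4Σi over i = 18..26.
Σi = 351 − 153 = 198 and Σi² = 6201 − 1785 = 4416.
5·4416 − 4·198 = 21288.

21288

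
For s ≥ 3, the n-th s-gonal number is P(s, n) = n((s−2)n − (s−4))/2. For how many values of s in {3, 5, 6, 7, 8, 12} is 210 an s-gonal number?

2

s = 3: P(3, 20) = 210. ✓
s = 5: P(5, 12) = 210. ✓
s = 6: P(6, 10) = 190 and P(6, 11) = 231; 210 is not s-gonal.
s = 7: P(7, 9) = 189 and P(7, 10) = 235; 210 is not s-gonal.
s = 8: P(8, 8) = 176 and P(8, 9) = 225; 210 is not s-gonal.
s = 12: P(12, 6) = 156 and P(12, 7) = 217; 210 is not s-gonal.
Hits: s ∈ {3, 5} → 2.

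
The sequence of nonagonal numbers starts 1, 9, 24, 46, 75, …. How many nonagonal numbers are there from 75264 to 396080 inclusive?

The n-th nonagonal number is n(7n−5)/2.
Smallest index with value ≥ 75264: n = 147 (giving 75264).
Largest index with value ≤ 396080: n = 336 (giving 394296).
Indices 147 through 336: 190 terms.

190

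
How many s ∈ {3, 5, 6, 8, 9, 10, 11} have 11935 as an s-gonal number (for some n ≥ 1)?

2

s = 3: P(3, 154) = 11935. ✓
s = 5: P(5, 89) = 11837 and P(5, 90) = 12105; 11935 is not s-gonal.
s = 6: P(6, 77) = 11781 and P(6, 78) = 12090; 11935 is not s-gonal.
s = 8: P(8, 63) = 11781 and P(8, 64) = 12160; 11935 is not s-gonal.
s = 9: P(9, 58) = 11629 and P(9, 59) = 12036; 11935 is not s-gonal.
s = 10: P(10, 55) = 11935. ✓
s = 11: P(11, 51) = 11526 and P(11, 52) = 11986; 11935 is not s-gonal.
Hits: s ∈ {3, 10} → 2.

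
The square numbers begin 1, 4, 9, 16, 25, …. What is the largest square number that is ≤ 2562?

Solve n² ≤ 2562 for integer n.
n = 50 gives 2500 ≤ 2562, while n = 51 gives 2601 > 2562; so the answer is 2500.

2500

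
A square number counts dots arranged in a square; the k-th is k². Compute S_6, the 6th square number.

36

The 6th square number is n² with n = 6.
6² = 36.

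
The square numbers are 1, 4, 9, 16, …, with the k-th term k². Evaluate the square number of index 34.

1156

34² = 1156.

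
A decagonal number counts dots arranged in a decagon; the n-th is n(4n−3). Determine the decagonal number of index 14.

742

The 14th decagonal number is n(4n−3) with n = 14.
14·(4·14 − 3) = 14·53 = 742.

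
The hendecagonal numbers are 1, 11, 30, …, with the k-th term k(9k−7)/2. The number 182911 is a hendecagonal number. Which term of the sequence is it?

202

Set n(9n−7)/2 = 182911, giving 9n² − 7n − 365822 = 0.
So n = (7 + 3629) / 18 = 3636/18 = 202.
Check: 202·(9·202 − 7)/2 = 182911. ✓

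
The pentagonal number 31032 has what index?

Set n(3n−1)/2 = 31032, giving 3n² − n − 62064 = 0.
So n = (1 + 863) / 6 = 864/6 = 144.

144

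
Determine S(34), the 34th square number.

The 34th square number is n² with n = 34.
34² = 1156.

1156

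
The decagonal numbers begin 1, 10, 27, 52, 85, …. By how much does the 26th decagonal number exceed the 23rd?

26·(4·26 − 3) = 2626 and 23·(4·23 − 3) = 2047.
Difference: 2626 − 2047 = 579.

579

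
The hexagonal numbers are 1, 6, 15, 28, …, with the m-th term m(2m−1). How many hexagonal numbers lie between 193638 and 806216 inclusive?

The n-th hexagonal number is n(2n−1).
Smallest index with value ≥ 193638: n = 312 (giving 194376).
Largest index with value ≤ 806216: n = 635 (giving 805815).
Indices 312 through 635: 324 terms.

324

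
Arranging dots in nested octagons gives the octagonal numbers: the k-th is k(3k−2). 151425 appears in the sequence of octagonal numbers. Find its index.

225

Set n(3n−2) = 151425, giving 3n² − 2n − 151425 = 0.
The discriminant is 4 + 12·151425 = 1817104, and √1817104 = 1348.
So n = (2 + 1348) / 6 = 1350/6 = 225.
Check: 225·(3·225 − 2) = 151425. ✓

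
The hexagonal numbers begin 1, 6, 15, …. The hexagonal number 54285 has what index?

Set n(2n−1) = 54285, giving 2n² − n − 54285 = 0.
The discriminant is 1 + 8·54285 = 434281, and √434281 = 659.
So n = (1 + 659) / 4 = 660/4 = 165.

165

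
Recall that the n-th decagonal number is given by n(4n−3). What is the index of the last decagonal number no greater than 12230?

55

Solve n(4n−3) ≤ 12230 for integer n.
n = 55 gives 11935 ≤ 12230, while n = 56 gives 12376 > 12230; so the answer is index 55.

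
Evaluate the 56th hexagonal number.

The 56th hexagonal number is n(2n−1) with n = 56.
56·(2·56 − 1) = 56·111 = 6216.

6216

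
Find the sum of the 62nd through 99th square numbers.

Σ_{i=62}^{99} i² = 328350 − 77531 = 250819.

250819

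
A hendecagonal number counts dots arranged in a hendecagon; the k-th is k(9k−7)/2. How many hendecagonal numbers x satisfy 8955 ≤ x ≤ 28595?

The n-th hendecagonal number is n(9n−7)/2.
Smallest index with value ≥ 8955: n = 45 (giving 8955).
Largest index with value ≤ 28595: n = 80 (giving 28520).
Indices 45 through 80: 36 terms.

36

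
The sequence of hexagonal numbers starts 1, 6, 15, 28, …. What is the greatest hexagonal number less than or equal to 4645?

Solve n(2n−1) ≤ 4645 for integer n.
n = 48 gives 4560 ≤ 4645, while n = 49 gives 4753 > 4645; so the answer is 4560.

4560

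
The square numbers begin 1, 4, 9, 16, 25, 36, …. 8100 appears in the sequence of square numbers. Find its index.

We need n² = 8100, so n = √8100 = 90.
Check: 90² = 8100. ✓

90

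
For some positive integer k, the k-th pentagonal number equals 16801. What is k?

Set n(3n−1)/2 = 16801, giving 3n² − n − 33602 = 0.
The discriminant is 1 + 24·16801 = 403225, and √403225 = 635.
So n = (1 + 635) / 6 = 636/6 = 106.

106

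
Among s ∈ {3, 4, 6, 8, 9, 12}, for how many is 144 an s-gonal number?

s = 3: P(3, 16) = 136 and P(3, 17) = 153; 144 is not s-gonal.
s = 4: P(4, 12) = 144. ✓
s = 6: P(6, 8) = 120 and P(6, 9) = 153; 144 is not s-gonal.
s = 8: P(8, 7) = 133 and P(8, 8) = 176; 144 is not s-gonal.
s = 9: P(9, 6) = 111 and P(9, 7) = 154; 144 is not s-gonal.
s = 12: P(12, 5) = 105 and P(12, 6) = 156; 144 is not s-gonal.
Hits: s ∈ {4} → 1.

1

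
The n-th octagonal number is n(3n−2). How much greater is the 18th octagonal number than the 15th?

18·(3·18 − 2) = 936 and 15·(3·15 − 2) = 645.
Difference: 936 − 645 = 291.

291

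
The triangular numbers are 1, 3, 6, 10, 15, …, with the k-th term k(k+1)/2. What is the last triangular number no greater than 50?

Solve n(n+1)/2 ≤ 50 for integer n.
n = 9 gives 45 ≤ 50, while n = 10 gives 55 > 50; so the answer is 45.

45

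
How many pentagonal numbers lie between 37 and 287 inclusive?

9

The n-th pentagonal number is n(3n−1)/2.
Smallest index with value ≥ 37: n = 6 (giving 51).
Largest index with value ≤ 287: n = 14 (giving 287).
Indices 6 through 14: 9 terms.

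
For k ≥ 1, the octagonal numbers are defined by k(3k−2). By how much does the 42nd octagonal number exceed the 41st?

Consecutive octagonal numbers differ by 6n − 5: here 6·42 − 5 = 247.

247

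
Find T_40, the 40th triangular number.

820

40·41/2 = 1640/2 = 820.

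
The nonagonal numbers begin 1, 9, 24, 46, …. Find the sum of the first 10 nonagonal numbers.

Σ i(7i−5)/2 = (7Σi² − 5Σi) / 2 over i = 1..10.
Σi = 55 and Σi² = 385.
(7·385 − 5·55) / 2 = 2420/2 = 1210.

1210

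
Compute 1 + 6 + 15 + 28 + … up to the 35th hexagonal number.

29190

Σ i(2i−1) = 2Σi² − Σi over i = 1..35.
Σi = 630 and Σi² = 14910.
2·14910 − 1·630 = 29190.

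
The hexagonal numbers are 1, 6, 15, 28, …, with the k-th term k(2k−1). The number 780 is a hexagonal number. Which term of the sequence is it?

Set n(2n−1) = 780, giving 2n² − n − 780 = 0.
The discriminant is 1 + 8·780 = 6241, and √6241 = 79.
So n = (1 + 79) / 4 = 80/4 = 20.
Check: 20·(2·20 − 1) = 780. ✓

20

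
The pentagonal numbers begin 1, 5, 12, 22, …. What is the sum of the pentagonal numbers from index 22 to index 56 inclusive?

84525

Σ i(3i−1)/2 = (3Σi² − Σi) / 2 over i = 22..56.
Σi = 1596 − 231 = 1365 and Σi² = 60116 − 3311 = 56805.
(3·56805 − 1·1365) / 2 = 169050/2 = 84525.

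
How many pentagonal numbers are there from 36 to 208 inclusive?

6

The n-th pentagonal number is n(3n−1)/2.
Smallest index with value ≥ 36: n = 6 (giving 51).
Largest index with value ≤ 208: n = 11 (giving 176).
Indices 6 through 11: 6 terms.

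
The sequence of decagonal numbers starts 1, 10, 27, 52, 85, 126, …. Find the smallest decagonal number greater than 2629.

Solve n(4n−3) > 2629 for integer n.
The largest n with value ≤ 2629 is 26 (since 2626 ≤ 2629 < 2835), so the first above is n = 27, value 2835.

2835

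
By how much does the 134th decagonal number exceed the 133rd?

1065

Consecutive decagonal numbers differ by 8n − 7: here 8·134 − 7 = 1065.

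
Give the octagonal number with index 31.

2821

31·(3·31 − 2) = 31·91 = 2821.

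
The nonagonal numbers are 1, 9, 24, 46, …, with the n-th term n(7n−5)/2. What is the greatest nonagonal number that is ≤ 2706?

Solve n(7n−5)/2 ≤ 2706 for integer n.
n = 28 gives 2674 ≤ 2706, while n = 29 gives 2871 > 2706; so the answer is 2674.

2674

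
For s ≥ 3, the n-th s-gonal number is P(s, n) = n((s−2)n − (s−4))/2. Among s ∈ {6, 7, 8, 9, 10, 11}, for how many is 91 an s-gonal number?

1

s = 6: P(6, 7) = 91. ✓
s = 7: P(7, 6) = 81 and P(7, 7) = 112; 91 is not s-gonal.
s = 8: P(8, 5) = 65 and P(8, 6) = 96; 91 is not s-gonal.
s = 9: P(9, 5) = 75 and P(9, 6) = 111; 91 is not s-gonal.
s = 10: P(10, 5) = 85 and P(10, 6) = 126; 91 is not s-gonal.
s = 11: P(11, 4) = 58 and P(11, 5) = 95; 91 is not s-gonal.
Hits: s ∈ {6} → 1.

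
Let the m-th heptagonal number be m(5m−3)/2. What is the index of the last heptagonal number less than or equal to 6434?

Solve n(5n−3)/2 ≤ 6434 for integer n.
n = 51 gives 6426 ≤ 6434, while n = 52 gives 6682 > 6434; so the answer is index 51.

51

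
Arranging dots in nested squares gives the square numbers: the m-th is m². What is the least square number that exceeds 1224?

1225

Solve n² > 1224 for integer n.
The largest n with value ≤ 1224 is 34 (since 1156 ≤ 1224 < 1225), so the first above is n = 35, value 1225.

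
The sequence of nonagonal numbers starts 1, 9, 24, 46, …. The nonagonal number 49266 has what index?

Set n(7n−5)/2 = 49266, giving 7n² − 5n − 98532 = 0.
The discriminant is 25 + 56·49266 = 2758921, and √2758921 = 1661.
So n = (5 + 1661) / 14 = 1666/14 = 119.

119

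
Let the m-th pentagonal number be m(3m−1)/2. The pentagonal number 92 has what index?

Set n(3n−1)/2 = 92, giving 3n² − n − 184 = 0.
The discriminant is 1 + 24·92 = 2209, and √2209 = 47.
So n = (1 + 47) / 6 = 48/6 = 8.

8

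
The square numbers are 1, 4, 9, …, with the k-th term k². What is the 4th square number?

16

The 4th square number is n² with n = 4.
4² = 16.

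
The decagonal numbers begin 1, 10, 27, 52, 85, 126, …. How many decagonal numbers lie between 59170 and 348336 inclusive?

174

The n-th decagonal number is n(4n−3).
Smallest index with value ≥ 59170: n = 122 (giving 59170).
Largest index with value ≤ 348336: n = 295 (giving 347215).
Indices 122 through 295: 174 terms.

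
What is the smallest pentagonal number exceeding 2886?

Solve n(3n−1)/2 > 2886 for integer n.
The largest n with value ≤ 2886 is 44 (since 2882 ≤ 2886 < 3015), so the first above is n = 45, value 3015.

3015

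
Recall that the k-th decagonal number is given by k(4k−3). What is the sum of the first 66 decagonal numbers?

385451

Σ i(4i−3) = 4Σi² − 3Σi over i = 1..66.
Σi = 2211 and Σi² = 98021.
4·98021 − 3·2211 = 385451.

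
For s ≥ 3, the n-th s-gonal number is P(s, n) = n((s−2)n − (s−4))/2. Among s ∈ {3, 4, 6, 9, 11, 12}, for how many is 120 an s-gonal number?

s = 3: P(3, 15) = 120. ✓
s = 4: P(4, 10) = 100 and P(4, 11) = 121; 120 is not s-gonal.
s = 6: P(6, 8) = 120. ✓
s = 9: P(9, 6) = 111 and P(9, 7) = 154; 120 is not s-gonal.
s = 11: P(11, 5) = 95 and P(11, 6) = 141; 120 is not s-gonal.
s = 12: P(12, 5) = 105 and P(12, 6) = 156; 120 is not s-gonal.
Hits: s ∈ {3, 6} → 2.

2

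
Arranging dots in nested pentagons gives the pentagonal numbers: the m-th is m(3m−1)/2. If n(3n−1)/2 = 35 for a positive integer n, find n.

5

Set n(3n−1)/2 = 35, giving 3n² − n − 70 = 0.
The discriminant is 1 + 24·35 = 841, and √841 = 29.
So n = (1 + 29) / 6 = 30/6 = 5.
Check: 5·(3·5 − 1)/2 = 35. ✓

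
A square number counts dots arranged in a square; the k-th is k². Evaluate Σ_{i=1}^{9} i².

285

Σ_{i=1}^{9} i² = 9·10·19/6 = 285.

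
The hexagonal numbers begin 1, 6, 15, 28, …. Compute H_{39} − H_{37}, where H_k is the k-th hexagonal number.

39·(2·39 − 1) = 3003 and 37·(2·37 − 1) = 2701.
Difference: 3003 − 2701 = 302.

302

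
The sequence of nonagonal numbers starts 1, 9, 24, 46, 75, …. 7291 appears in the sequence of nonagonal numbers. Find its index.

46

Set n(7n−5)/2 = 7291, giving 7n² − 5n − 14582 = 0.
The discriminant is 25 + 56·7291 = 408321, and √408321 = 639.
So n = (5 + 639) / 14 = 644/14 = 46.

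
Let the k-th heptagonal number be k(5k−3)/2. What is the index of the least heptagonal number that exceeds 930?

20

Solve n(5n−3)/2 > 930 for integer n.
The largest n with value ≤ 930 is 19 (since 874 ≤ 930 < 970), so the first above is n = 20, value 970.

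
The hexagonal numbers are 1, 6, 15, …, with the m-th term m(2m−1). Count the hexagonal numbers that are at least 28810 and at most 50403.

The n-th hexagonal number is n(2n−1).
Smallest index with value ≥ 28810: n = 121 (giving 29161).
Largest index with value ≤ 50403: n = 159 (giving 50403).
Indices 121 through 159: 39 terms.

39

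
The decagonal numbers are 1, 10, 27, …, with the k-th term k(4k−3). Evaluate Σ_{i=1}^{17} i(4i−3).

Σ i(4i−3) = 4Σi² − 3Σi over i = 1..17.
Σi = 153 and Σi² = 1785.
4·1785 − 3·153 = 6681.

6681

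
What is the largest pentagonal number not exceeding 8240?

Solve n(3n−1)/2 ≤ 8240 for integer n.
n = 74 gives 8177 ≤ 8240, while n = 75 gives 8400 > 8240; so the answer is 8177.

8177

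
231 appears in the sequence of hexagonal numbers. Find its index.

11

Set n(2n−1) = 231, giving 2n² − n − 231 = 0.
The discriminant is 1 + 8·231 = 1849, and √1849 = 43.
So n = (1 + 43) / 4 = 44/4 = 11.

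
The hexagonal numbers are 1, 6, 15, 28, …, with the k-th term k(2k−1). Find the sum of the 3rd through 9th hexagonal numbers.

Σ i(2i−1) = 2Σi² − Σi over i = 3..9.
Σi = 45 − 3 = 42 and Σi² = 285 − 5 = 280.
2·280 − 1·42 = 518.

518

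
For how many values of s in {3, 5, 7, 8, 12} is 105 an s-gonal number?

s = 3: P(3, 14) = 105. ✓
s = 5: P(5, 8) = 92 and P(5, 9) = 117; 105 is not s-gonal.
s = 7: P(7, 6) = 81 and P(7, 7) = 112; 105 is not s-gonal.
s = 8: P(8, 6) = 96 and P(8, 7) = 133; 105 is not s-gonal.
s = 12: P(12, 5) = 105. ✓
Hits: s ∈ {3, 12} → 2.

2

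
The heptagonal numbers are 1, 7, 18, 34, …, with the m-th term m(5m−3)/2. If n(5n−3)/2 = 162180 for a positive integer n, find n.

255

Set n(5n−3)/2 = 162180, giving 5n² − 3n − 324360 = 0.
The discriminant is 9 + 40·162180 = 6487209, and √6487209 = 2547.
So n = (3 + 2547) / 10 = 2550/10 = 255.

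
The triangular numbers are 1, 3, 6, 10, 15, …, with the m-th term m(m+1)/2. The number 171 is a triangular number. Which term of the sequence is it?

Set n(n+1)/2 = 171, giving n² + n − 342 = 0.
The discriminant is 1 + 8·171 = 1369, and √1369 = 37.
So n = (-1 + 37) / 2 = 36/2 = 18.
Check: 18·19/2 = 171. ✓

18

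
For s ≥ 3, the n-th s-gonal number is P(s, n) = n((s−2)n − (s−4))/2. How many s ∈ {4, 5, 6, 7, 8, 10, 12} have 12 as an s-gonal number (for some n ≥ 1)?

2

s = 4: P(4, 3) = 9 and P(4, 4) = 16; 12 is not s-gonal.
s = 5: P(5, 3) = 12. ✓
s = 6: P(6, 2) = 6 and P(6, 3) = 15; 12 is not s-gonal.
s = 7: P(7, 2) = 7 and P(7, 3) = 18; 12 is not s-gonal.
s = 8: P(8, 2) = 8 and P(8, 3) = 21; 12 is not s-gonal.
s = 10: P(10, 2) = 10 and P(10, 3) = 27; 12 is not s-gonal.
s = 12: P(12, 2) = 12. ✓
Hits: s ∈ {5, 12} → 2.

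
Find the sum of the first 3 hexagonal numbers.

Σ i(2i−1) = 2Σi² − Σi over i = 1..3.
Σi = 6 and Σi² = 14.
2·14 − 1·6 = 22.

22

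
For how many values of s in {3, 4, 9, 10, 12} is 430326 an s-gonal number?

1

s = 3: P(3, 927) = 430128 and P(3, 928) = 431056; 430326 is not s-gonal.
s = 4: P(4, 655) = 429025 and P(4, 656) = 430336; 430326 is not s-gonal.
s = 9: P(9, 351) = 430326. ✓
s = 10: P(10, 328) = 429352 and P(10, 329) = 431977; 430326 is not s-gonal.
s = 12: P(12, 293) = 428073 and P(12, 294) = 431004; 430326 is not s-gonal.
Hits: s ∈ {9} → 1.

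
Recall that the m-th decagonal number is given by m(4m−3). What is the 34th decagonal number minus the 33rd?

Consecutive decagonal numbers differ by 8n − 7: here 8·34 − 7 = 265.

265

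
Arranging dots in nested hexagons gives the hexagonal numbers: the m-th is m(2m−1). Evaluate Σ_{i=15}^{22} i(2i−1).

Σ i(2i−1) = 2Σi² − Σi over i = 15..22.
Σi = 253 − 105 = 148 and Σi² = 3795 − 1015 = 2780.
2·2780 − 1·148 = 5412.

5412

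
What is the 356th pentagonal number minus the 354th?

356·(3·356 − 1)/2 = 189926 and 354·(3·354 − 1)/2 = 187797.
Difference: 189926 − 187797 = 2129.

2129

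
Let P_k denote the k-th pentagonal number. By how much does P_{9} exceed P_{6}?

66

9·(3·9 − 1)/2 = 117 and 6·(3·6 − 1)/2 = 51.
Difference: 117 − 51 = 66.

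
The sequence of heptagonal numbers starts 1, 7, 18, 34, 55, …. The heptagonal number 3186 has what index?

Set n(5n−3)/2 = 3186, giving 5n² − 3n − 6372 = 0.
The discriminant is 9 + 40·3186 = 127449, and √127449 = 357.
So n = (3 + 357) / 10 = 360/10 = 36.

36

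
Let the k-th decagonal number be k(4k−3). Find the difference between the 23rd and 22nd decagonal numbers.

Consecutive decagonal numbers differ by 8n − 7: here 8·23 − 7 = 177.

177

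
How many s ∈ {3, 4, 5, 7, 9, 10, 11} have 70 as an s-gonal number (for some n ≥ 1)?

s = 3: P(3, 11) = 66 and P(3, 12) = 78; 70 is not s-gonal.
s = 4: P(4, 8) = 64 and P(4, 9) = 81; 70 is not s-gonal.
s = 5: P(5, 7) = 70. ✓
s = 7: P(7, 5) = 55 and P(7, 6) = 81; 70 is not s-gonal.
s = 9: P(9, 4) = 46 and P(9, 5) = 75; 70 is not s-gonal.
s = 10: P(10, 4) = 52 and P(10, 5) = 85; 70 is not s-gonal.
s = 11: P(11, 4) = 58 and P(11, 5) = 95; 70 is not s-gonal.
Hits: s ∈ {5} → 1.

1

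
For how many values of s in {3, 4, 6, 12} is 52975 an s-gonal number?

2

s = 3: P(3, 325) = 52975. ✓
s = 4: P(4, 230) = 52900 and P(4, 231) = 53361; 52975 is not s-gonal.
s = 6: P(6, 163) = 52975. ✓
s = 12: P(12, 103) = 52633 and P(12, 104) = 53664; 52975 is not s-gonal.
Hits: s ∈ {3, 6} → 2.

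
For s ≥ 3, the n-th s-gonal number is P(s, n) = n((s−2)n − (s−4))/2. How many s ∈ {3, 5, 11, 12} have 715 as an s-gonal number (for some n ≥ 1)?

s = 3: P(3, 37) = 703 and P(3, 38) = 741; 715 is not s-gonal.
s = 5: P(5, 22) = 715. ✓
s = 11: P(11, 13) = 715. ✓
s = 12: P(12, 12) = 672 and P(12, 13) = 793; 715 is not s-gonal.
Hits: s ∈ {5, 11} → 2.

2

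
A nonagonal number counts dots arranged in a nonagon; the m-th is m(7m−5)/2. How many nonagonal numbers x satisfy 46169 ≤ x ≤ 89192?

44

The n-th nonagonal number is n(7n−5)/2.
Smallest index with value ≥ 46169: n = 116 (giving 46806).
Largest index with value ≤ 89192: n = 159 (giving 88086).
Indices 116 through 159: 44 terms.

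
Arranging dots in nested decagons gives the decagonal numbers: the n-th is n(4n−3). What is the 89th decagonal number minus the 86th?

89·(4·89 − 3) = 31417 and 86·(4·86 − 3) = 29326.
Difference: 31417 − 29326 = 2091.

2091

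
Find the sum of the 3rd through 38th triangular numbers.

9876

Σ i(i+1)/2 = (Σi² + Σi) / 2 over i = 3..38.
Σi = 741 − 3 = 738 and Σi² = 19019 − 5 = 19014.
(1·19014 + 1·738) / 2 = 19752/2 = 9876.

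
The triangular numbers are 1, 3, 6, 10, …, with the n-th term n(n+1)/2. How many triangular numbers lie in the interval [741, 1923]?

24

The n-th triangular number is n(n+1)/2.
Smallest index with value ≥ 741: n = 38 (giving 741).
Largest index with value ≤ 1923: n = 61 (giving 1891).
Indices 38 through 61: 24 terms.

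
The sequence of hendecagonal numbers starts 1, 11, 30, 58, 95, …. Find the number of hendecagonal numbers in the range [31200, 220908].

The n-th hendecagonal number is n(9n−7)/2.
Smallest index with value ≥ 31200: n = 84 (giving 31458).
Largest index with value ≤ 220908: n = 221 (giving 219011).
Indices 84 through 221: 138 terms.

138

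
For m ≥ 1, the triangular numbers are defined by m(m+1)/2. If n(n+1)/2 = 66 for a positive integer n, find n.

11

Set n(n+1)/2 = 66, giving n² + n − 132 = 0.
The discriminant is 1 + 8·66 = 529, and √529 = 23.
So n = (-1 + 23) / 2 = 22/2 = 11.
Check: 11·12/2 = 66. ✓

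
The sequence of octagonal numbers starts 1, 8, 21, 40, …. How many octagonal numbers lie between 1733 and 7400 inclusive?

The n-th octagonal number is n(3n−2).
Smallest index with value ≥ 1733: n = 25 (giving 1825).
Largest index with value ≤ 7400: n = 50 (giving 7400).
Indices 25 through 50: 26 terms.

26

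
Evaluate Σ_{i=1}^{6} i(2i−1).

161

Σ i(2i−1) = 2Σi² − Σi over i = 1..6.
Σi = 21 and Σi² = 91.
2·91 − 1·21 = 161.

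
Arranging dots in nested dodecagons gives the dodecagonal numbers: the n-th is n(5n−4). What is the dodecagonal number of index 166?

The 166th dodecagonal number is n(5n−4) with n = 166.
166·(5·166 − 4) = 166·826 = 137116.

137116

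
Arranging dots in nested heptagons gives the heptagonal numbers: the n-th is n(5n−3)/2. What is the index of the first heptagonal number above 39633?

Solve n(5n−3)/2 > 39633 for integer n.
The largest n with value ≤ 39633 is 126 (since 39501 ≤ 39633 < 40132), so the first above is n = 127, value 40132.

127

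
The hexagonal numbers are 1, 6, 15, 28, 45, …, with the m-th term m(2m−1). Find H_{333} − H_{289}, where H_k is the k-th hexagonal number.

333·(2·333 − 1) = 221445 and 289·(2·289 − 1) = 166753.
Difference: 221445 − 166753 = 54692.

54692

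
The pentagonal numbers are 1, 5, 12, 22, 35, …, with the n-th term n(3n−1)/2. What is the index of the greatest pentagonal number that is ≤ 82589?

234

Solve n(3n−1)/2 ≤ 82589 for integer n.
n = 234 gives 82017 ≤ 82589, while n = 235 gives 82720 > 82589; so the answer is index 234.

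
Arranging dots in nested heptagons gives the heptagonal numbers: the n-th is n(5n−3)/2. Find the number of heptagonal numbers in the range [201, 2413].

The n-th heptagonal number is n(5n−3)/2.
Smallest index with value ≥ 201: n = 10 (giving 235).
Largest index with value ≤ 2413: n = 31 (giving 2356).
Indices 10 through 31: 22 terms.

22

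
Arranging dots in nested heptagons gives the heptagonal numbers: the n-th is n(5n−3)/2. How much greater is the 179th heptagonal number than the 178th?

891

Consecutive heptagonal numbers differ by 5n − 4: here 5·179 − 4 = 891.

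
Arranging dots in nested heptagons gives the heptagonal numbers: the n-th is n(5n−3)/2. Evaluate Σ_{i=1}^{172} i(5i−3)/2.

4255108

Σ i(5i−3)/2 = (5Σi² − 3Σi) / 2 over i = 1..172.
Σi = 14878 and Σi² = 1710970.
(5·1710970 − 3·14878) / 2 = 8510216/2 = 4255108.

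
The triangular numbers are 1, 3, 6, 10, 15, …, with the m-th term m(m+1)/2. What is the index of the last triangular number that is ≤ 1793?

59

Solve n(n+1)/2 ≤ 1793 for integer n.
n = 59 gives 1770 ≤ 1793, while n = 60 gives 1830 > 1793; so the answer is index 59.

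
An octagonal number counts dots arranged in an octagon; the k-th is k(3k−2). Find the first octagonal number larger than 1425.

Solve n(3n−2) > 1425 for integer n.
The largest n with value ≤ 1425 is 22 (since 1408 ≤ 1425 < 1541), so the first above is n = 23, value 1541.

1541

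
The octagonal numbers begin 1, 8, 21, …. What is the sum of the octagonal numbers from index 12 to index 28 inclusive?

20944

Σ i(3i−2) = 3Σi² − 2Σi over i = 12..28.
Σi = 406 − 66 = 340 and Σi² = 7714 − 506 = 7208.
3·7208 − 2·340 = 20944.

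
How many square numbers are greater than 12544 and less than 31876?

66

The n-th square number is n².
Smallest index with value > 12544: n = 113 (giving 12769).
Largest index with value < 31876: n = 178 (giving 31684).
Indices 113 through 178: 66 terms.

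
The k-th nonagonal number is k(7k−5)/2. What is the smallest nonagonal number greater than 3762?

3961

Solve n(7n−5)/2 > 3762 for integer n.
The largest n with value ≤ 3762 is 33 (since 3729 ≤ 3762 < 3961), so the first above is n = 34, value 3961.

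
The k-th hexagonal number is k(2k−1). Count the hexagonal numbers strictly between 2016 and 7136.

27

The n-th hexagonal number is n(2n−1).
Smallest index with value > 2016: n = 33 (giving 2145).
Largest index with value < 7136: n = 59 (giving 6903).
Indices 33 through 59: 27 terms.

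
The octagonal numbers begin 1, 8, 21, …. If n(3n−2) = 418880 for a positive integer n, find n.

374

Set n(3n−2) = 418880, giving 3n² − 2n − 418880 = 0.
The discriminant is 4 + 12·418880 = 5026564, and √5026564 = 2242.
So n = (2 + 2242) / 6 = 2244/6 = 374.
Check: 374·(3·374 − 2) = 418880. ✓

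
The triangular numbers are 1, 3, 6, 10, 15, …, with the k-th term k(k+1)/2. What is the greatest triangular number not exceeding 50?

Solve n(n+1)/2 ≤ 50 for integer n.
n = 9 gives 45 ≤ 50, while n = 10 gives 55 > 50; so the answer is 45.

45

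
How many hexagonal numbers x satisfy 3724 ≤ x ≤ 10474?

29

The n-th hexagonal number is n(2n−1).
Smallest index with value ≥ 3724: n = 44 (giving 3828).
Largest index with value ≤ 10474: n = 72 (giving 10296).
Indices 44 through 72: 29 terms.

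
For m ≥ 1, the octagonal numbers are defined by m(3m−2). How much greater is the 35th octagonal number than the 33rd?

35·(3·35 − 2) = 3605 and 33·(3·33 − 2) = 3201.
Difference: 3605 − 3201 = 404.

404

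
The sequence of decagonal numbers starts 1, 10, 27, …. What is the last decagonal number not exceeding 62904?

Solve n(4n−3) ≤ 62904 for integer n.
n = 125 gives 62125 ≤ 62904, while n = 126 gives 63126 > 62904; so the answer is 62125.

62125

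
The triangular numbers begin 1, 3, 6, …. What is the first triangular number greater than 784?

820

Solve n(n+1)/2 > 784 for integer n.
The largest n with value ≤ 784 is 39 (since 780 ≤ 784 < 820), so the first above is n = 40, value 820.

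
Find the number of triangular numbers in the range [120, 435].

The n-th triangular number is n(n+1)/2.
Smallest index with value ≥ 120: n = 15 (giving 120).
Largest index with value ≤ 435: n = 29 (giving 435).
Indices 15 through 29: 15 terms.

15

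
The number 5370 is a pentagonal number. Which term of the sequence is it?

60

Set n(3n−1)/2 = 5370, giving 3n² − n − 10740 = 0.
The discriminant is 1 + 24·5370 = 128881, and √128881 = 359.
So n = (1 + 359) / 6 = 360/6 = 60.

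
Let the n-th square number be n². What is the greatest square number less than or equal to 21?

16

Solve n² ≤ 21 for integer n.
n = 4 gives 16 ≤ 21, while n = 5 gives 25 > 21; so the answer is 16.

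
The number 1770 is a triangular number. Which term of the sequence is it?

59

Set n(n+1)/2 = 1770, giving n² + n − 3540 = 0.
The discriminant is 1 + 8·1770 = 14161, and √14161 = 119.
So n = (-1 + 119) / 2 = 118/2 = 59.
Check: 59·60/2 = 1770. ✓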